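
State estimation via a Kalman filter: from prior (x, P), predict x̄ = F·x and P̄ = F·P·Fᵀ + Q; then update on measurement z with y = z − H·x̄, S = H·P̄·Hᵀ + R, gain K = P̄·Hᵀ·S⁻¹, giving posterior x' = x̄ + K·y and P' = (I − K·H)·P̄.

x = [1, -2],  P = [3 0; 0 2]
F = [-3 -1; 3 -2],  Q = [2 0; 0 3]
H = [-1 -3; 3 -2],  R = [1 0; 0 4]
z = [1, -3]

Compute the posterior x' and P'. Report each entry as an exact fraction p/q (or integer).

x' = [-37521/40090, 1883/80180]
P' = [6521/20045 -1993/40090; -1993/40090 8589/80180]

x̄ = F·x = [-1, 7]
P̄ = F·P·Fᵀ + Q = [31 -23; -23 38]
y = z − H·x̄ = [21, 14]
S = H·P̄·Hᵀ + R = [236 296; 296 711]
K = P̄·Hᵀ·S⁻¹ = [-7063/40090 5389/20045; -21781/80180 -1821/20045]
x' = x̄ + K·y = [-37521/40090, 1883/80180]
P' = (I − K·H)·P̄ = [6521/20045 -1993/40090; -1993/40090 8589/80180]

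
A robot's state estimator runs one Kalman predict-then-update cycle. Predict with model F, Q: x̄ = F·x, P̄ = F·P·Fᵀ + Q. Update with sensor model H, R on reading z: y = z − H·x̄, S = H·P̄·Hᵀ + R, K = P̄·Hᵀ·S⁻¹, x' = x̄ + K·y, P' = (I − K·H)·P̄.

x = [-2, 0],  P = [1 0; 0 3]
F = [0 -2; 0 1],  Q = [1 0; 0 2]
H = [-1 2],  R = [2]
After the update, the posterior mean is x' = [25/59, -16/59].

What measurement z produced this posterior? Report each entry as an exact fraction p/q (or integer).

x̄ = F·x = [0, 0]
P̄ = F·P·Fᵀ + Q = [13 -6; -6 5]
S = H·P̄·Hᵀ + R = [59]
K = P̄·Hᵀ·S⁻¹ = [-25/59; 16/59]
x' − x̄ = [25/59, -16/59] = K·y
y = (KᵀK)⁻¹·Kᵀ·(x' − x̄) = [-1]
z = y + H·x̄ = [-1] + [0] = [-1]

z = [-1]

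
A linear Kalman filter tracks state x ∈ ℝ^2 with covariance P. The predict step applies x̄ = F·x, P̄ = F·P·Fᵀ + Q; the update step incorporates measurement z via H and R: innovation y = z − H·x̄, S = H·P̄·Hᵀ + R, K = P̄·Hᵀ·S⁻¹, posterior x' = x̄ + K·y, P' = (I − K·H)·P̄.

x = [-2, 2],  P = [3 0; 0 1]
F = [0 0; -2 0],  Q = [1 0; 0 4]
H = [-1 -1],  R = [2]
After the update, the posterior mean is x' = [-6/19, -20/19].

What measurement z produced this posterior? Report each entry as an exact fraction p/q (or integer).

x̄ = F·x = [0, 4]
P̄ = F·P·Fᵀ + Q = [1 0; 0 16]
S = H·P̄·Hᵀ + R = [19]
K = P̄·Hᵀ·S⁻¹ = [-1/19; -16/19]
x' − x̄ = [-6/19, -96/19] = K·y
y = (KᵀK)⁻¹·Kᵀ·(x' − x̄) = [6]
z = y + H·x̄ = [6] + [-4] = [2]

z = [2]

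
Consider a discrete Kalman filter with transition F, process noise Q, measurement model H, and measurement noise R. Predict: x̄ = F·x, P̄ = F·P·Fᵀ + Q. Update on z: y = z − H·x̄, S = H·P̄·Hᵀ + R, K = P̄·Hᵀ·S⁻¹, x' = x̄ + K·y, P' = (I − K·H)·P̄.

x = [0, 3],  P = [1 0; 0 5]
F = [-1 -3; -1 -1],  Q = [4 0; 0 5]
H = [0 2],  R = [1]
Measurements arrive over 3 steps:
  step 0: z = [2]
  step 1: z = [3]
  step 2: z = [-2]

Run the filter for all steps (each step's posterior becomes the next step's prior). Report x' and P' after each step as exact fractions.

step 0: x' = [-149/45, 41/45], P' = [1226/45 16/45; 16/45 11/45]
step 1: x' = [-428/2007, 336/223], P' = [19543/2007 49/223; 49/223 166/669]
step 2: x' = [-1545640/377517, -126428/125839], P' = [3418453/377517 22801/125839; 22801/125839 30958/125839]

step 0: x̄ = F·x = [-9, -3]
step 0: P̄ = F·P·Fᵀ + Q = [50 16; 16 11]
step 0: y = z − H·x̄ = [8]
step 0: S = H·P̄·Hᵀ + R = [45]
step 0: K = P̄·Hᵀ·S⁻¹ = [32/45; 22/45]
step 0: x' = x̄ + K·y = [-149/45, 41/45]
step 0: P' = (I − K·H)·P̄ = [1226/45 16/45; 16/45 11/45]
step 1: x̄ = F·x = [26/45, 12/5]
step 1: P̄ = F·P·Fᵀ + Q = [1601/45 147/5; 147/5 166/5]
step 1: y = z − H·x̄ = [-9/5]
step 1: S = H·P̄·Hᵀ + R = [669/5]
step 1: K = P̄·Hᵀ·S⁻¹ = [98/223; 332/669]
step 1: x' = x̄ + K·y = [-428/2007, 336/223]
step 1: P' = (I − K·H)·P̄ = [19543/2007 49/223; 49/223 166/669]
step 2: x̄ = F·x = [-8644/2007, -2596/2007]
step 2: P̄ = F·P·Fᵀ + Q = [34699/2007 22801/2007; 22801/2007 30958/2007]
step 2: y = z − H·x̄ = [1178/2007]
step 2: S = H·P̄·Hᵀ + R = [125839/2007]
step 2: K = P̄·Hᵀ·S⁻¹ = [45602/125839; 61916/125839]
step 2: x' = x̄ + K·y = [-1545640/377517, -126428/125839]
step 2: P' = (I − K·H)·P̄ = [3418453/377517 22801/125839; 22801/125839 30958/125839]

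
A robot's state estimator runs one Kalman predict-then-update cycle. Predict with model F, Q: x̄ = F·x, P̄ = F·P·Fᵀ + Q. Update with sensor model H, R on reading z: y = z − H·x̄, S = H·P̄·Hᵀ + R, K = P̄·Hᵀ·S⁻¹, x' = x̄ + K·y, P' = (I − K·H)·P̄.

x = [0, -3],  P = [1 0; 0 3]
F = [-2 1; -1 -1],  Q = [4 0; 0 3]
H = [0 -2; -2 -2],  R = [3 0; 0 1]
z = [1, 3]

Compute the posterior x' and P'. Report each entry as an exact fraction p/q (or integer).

x' = [-2051/1439, -145/1439]
P' = [1249/1439 -915/1439; -915/1439 933/1439]

x̄ = F·x = [-3, 3]
P̄ = F·P·Fᵀ + Q = [11 -1; -1 7]
y = z − H·x̄ = [7, 3]
S = H·P̄·Hᵀ + R = [31 24; 24 65]
K = P̄·Hᵀ·S⁻¹ = [610/1439 -668/1439; -622/1439 -36/1439]
x' = x̄ + K·y = [-2051/1439, -145/1439]
P' = (I − K·H)·P̄ = [1249/1439 -915/1439; -915/1439 933/1439]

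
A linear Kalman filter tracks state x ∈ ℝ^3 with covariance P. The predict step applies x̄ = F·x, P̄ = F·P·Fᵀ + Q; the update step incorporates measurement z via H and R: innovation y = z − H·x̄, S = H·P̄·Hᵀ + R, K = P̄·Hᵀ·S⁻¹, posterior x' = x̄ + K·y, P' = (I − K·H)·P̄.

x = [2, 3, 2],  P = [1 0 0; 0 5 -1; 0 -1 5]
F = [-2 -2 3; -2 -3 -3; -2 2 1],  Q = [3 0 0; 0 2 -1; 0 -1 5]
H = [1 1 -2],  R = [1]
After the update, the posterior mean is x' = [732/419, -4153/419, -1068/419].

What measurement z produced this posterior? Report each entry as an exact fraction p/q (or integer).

x̄ = F·x = [-4, -19, 4]
P̄ = F·P·Fᵀ + Q = [84 -8 -5; -8 78 -33; -5 -33 30]
S = H·P̄·Hᵀ + R = [419]
K = P̄·Hᵀ·S⁻¹ = [86/419; 136/419; -98/419]
x' − x̄ = [2408/419, 3808/419, -2744/419] = K·y
y = (KᵀK)⁻¹·Kᵀ·(x' − x̄) = [28]
z = y + H·x̄ = [28] + [-31] = [-3]

z = [-3]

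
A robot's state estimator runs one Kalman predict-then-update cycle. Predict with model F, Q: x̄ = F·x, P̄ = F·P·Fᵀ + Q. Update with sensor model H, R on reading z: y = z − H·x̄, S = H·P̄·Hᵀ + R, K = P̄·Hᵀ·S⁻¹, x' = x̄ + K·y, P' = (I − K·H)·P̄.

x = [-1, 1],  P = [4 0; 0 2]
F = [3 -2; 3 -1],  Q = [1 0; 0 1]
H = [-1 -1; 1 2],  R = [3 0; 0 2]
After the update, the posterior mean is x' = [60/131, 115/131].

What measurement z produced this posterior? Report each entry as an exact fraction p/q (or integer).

z = [-2, 2]

x̄ = F·x = [-5, -4]
P̄ = F·P·Fᵀ + Q = [45 40; 40 39]
S = H·P̄·Hᵀ + R = [167 -243; -243 363]
K = P̄·Hᵀ·S⁻¹ = [-40/131 55/393; -1/524 509/1572]
x' − x̄ = [715/131, 639/131] = K·y
y = (KᵀK)⁻¹·Kᵀ·(x' − x̄) = [-11, 15]
z = y + H·x̄ = [-11, 15] + [9, -13] = [-2, 2]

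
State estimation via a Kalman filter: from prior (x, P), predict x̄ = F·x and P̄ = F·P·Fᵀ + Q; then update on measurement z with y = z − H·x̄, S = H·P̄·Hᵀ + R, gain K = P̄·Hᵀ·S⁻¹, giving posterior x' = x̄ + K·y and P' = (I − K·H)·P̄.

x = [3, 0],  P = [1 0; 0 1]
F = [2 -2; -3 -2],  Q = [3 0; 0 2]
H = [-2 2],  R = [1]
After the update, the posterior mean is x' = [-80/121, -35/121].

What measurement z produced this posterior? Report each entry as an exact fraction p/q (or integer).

x̄ = F·x = [6, -9]
P̄ = F·P·Fᵀ + Q = [11 -2; -2 15]
S = H·P̄·Hᵀ + R = [121]
K = P̄·Hᵀ·S⁻¹ = [-26/121; 34/121]
x' − x̄ = [-806/121, 1054/121] = K·y
y = (KᵀK)⁻¹·Kᵀ·(x' − x̄) = [31]
z = y + H·x̄ = [31] + [-30] = [1]

z = [1]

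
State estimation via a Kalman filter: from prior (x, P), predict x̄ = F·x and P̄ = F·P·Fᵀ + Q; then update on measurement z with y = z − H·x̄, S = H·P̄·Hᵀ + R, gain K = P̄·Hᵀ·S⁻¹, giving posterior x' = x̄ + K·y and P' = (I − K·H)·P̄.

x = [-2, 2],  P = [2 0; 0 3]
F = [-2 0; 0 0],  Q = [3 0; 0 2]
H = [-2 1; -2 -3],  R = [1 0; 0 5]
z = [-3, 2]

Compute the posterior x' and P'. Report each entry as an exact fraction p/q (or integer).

x' = [30/31, -354/341]
P' = [33/155 8/155; 8/155 538/1705]

x̄ = F·x = [4, 0]
P̄ = F·P·Fᵀ + Q = [11 0; 0 2]
y = z − H·x̄ = [5, 10]
S = H·P̄·Hᵀ + R = [47 38; 38 67]
K = P̄·Hᵀ·S⁻¹ = [-58/155 -18/155; 362/1705 -358/1705]
x' = x̄ + K·y = [30/31, -354/341]
P' = (I − K·H)·P̄ = [33/155 8/155; 8/155 538/1705]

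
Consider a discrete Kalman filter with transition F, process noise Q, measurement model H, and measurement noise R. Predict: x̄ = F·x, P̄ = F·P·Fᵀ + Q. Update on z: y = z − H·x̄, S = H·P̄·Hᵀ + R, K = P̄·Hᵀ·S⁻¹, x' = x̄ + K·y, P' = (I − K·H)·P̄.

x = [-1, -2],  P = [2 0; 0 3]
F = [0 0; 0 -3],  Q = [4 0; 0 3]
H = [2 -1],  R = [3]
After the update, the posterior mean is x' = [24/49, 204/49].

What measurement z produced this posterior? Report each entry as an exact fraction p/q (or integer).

x̄ = F·x = [0, 6]
P̄ = F·P·Fᵀ + Q = [4 0; 0 30]
S = H·P̄·Hᵀ + R = [49]
K = P̄·Hᵀ·S⁻¹ = [8/49; -30/49]
x' − x̄ = [24/49, -90/49] = K·y
y = (KᵀK)⁻¹·Kᵀ·(x' − x̄) = [3]
z = y + H·x̄ = [3] + [-6] = [-3]

z = [-3]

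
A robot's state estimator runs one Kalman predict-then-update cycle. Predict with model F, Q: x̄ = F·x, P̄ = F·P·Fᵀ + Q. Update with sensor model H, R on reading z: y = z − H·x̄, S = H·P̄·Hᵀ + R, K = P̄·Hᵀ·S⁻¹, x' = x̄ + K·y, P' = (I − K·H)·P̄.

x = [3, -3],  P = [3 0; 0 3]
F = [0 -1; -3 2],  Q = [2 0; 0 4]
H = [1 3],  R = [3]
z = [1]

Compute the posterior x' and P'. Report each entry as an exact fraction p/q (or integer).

x̄ = F·x = [3, -15]
P̄ = F·P·Fᵀ + Q = [5 -6; -6 43]
y = z − H·x̄ = [43]
S = H·P̄·Hᵀ + R = [359]
K = P̄·Hᵀ·S⁻¹ = [-13/359; 123/359]
x' = x̄ + K·y = [518/359, -96/359]
P' = (I − K·H)·P̄ = [1626/359 -555/359; -555/359 308/359]

x' = [518/359, -96/359]
P' = [1626/359 -555/359; -555/359 308/359]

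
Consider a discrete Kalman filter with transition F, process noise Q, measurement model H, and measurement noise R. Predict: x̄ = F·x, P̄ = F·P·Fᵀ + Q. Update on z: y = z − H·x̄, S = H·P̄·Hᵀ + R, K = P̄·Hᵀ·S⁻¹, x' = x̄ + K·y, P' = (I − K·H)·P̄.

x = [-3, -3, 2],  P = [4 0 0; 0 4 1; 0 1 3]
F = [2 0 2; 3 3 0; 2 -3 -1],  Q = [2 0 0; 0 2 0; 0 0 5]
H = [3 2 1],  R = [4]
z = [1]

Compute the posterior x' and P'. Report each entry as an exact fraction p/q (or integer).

x' = [379/80, -1319/160, 31/10]
P' = [1271/240 -2771/480 -37/10; -2771/480 21311/960 -523/20; -37/10 -523/20 318/5]

x̄ = F·x = [-2, -18, 1]
P̄ = F·P·Fᵀ + Q = [30 30 4; 30 74 -15; 4 -15 66]
y = z − H·x̄ = [42]
S = H·P̄·Hᵀ + R = [960]
K = P̄·Hᵀ·S⁻¹ = [77/480; 223/960; 1/20]
x' = x̄ + K·y = [379/80, -1319/160, 31/10]
P' = (I − K·H)·P̄ = [1271/240 -2771/480 -37/10; -2771/480 21311/960 -523/20; -37/10 -523/20 318/5]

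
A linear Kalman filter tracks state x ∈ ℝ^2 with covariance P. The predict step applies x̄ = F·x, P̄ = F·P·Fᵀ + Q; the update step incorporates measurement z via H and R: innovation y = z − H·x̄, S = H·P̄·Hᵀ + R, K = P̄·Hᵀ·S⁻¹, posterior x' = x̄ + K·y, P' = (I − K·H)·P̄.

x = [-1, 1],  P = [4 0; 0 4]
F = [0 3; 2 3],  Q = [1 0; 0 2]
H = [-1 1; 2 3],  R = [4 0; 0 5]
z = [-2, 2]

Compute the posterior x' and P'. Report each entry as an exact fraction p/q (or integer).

x̄ = F·x = [3, 1]
P̄ = F·P·Fᵀ + Q = [37 36; 36 54]
y = z − H·x̄ = [0, -7]
S = H·P̄·Hᵀ + R = [23 52; 52 1071]
K = P̄·Hᵀ·S⁻¹ = [-10535/21929 4238/21929; 7110/21929 4446/21929]
x' = x̄ + K·y = [36121/21929, -9193/21929]
P' = (I − K·H)·P̄ = [29522/21929 -12618/21929; -12618/21929 15822/21929]

x' = [36121/21929, -9193/21929]
P' = [29522/21929 -12618/21929; -12618/21929 15822/21929]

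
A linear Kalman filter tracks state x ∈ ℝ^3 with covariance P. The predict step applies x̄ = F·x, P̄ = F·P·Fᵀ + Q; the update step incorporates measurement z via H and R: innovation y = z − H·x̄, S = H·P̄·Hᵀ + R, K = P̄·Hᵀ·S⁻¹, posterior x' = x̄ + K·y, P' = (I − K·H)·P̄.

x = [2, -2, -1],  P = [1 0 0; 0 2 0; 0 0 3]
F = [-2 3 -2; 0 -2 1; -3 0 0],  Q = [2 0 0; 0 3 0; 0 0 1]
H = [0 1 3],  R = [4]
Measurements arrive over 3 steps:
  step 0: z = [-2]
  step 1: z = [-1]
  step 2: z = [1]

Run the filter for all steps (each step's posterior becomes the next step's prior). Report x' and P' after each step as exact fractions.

step 0: x̄ = F·x = [-8, 3, -6]
step 0: P̄ = F·P·Fᵀ + Q = [36 -18 6; -18 14 0; 6 0 10]
step 0: y = z − H·x̄ = [13]
step 0: S = H·P̄·Hᵀ + R = [108]
step 0: K = P̄·Hᵀ·S⁻¹ = [0; 7/54; 5/18]
step 0: x' = x̄ + K·y = [-8, 253/54, -43/18]
step 0: P' = (I − K·H)·P̄ = [36 -18 6; -18 329/27 -35/9; 6 -35/9 5/3]
step 1: x̄ = F·x = [209/6, -635/54, 24]
step 1: P̄ = F·P·Fᵀ + Q = [573 -563/3 414; -563/3 1862/27 -126; 414 -126 325]
step 1: y = z − H·x̄ = [-3307/54]
step 1: S = H·P̄·Hᵀ + R = [60533/27]
step 1: K = P̄·Hᵀ·S⁻¹ = [28467/60533; -8344/60533; 22923/60533]
step 1: x' = x̄ + K·y = [365226/60533, -401661/121066, 97941/121066]
step 1: P' = (I − K·H)·P̄ = [4671702/60533 -2562669/60533 892179/60533; -2562669/60533 1595930/60533 -543102/60533; 892179/60533 -543102/60533 211598/60533]
step 2: x̄ = F·x = [-2861769/121066, 81933/11006, -1095678/60533]
step 2: P̄ = F·P·Fᵀ + Q = [78424320/60533 -2348684/5503 56447307/60533; -2348684/5503 813575/5503 -1641141/5503; 56447307/60533 -1641141/5503 42105851/60533]
step 2: y = z − H·x̄ = [5793871/121066]
step 2: S = H·P̄·Hᵀ + R = [279828810/60533]
step 2: K = P̄·Hᵀ·S⁻¹ = [143506397/279828810; -22604164/139914405; 784529/2027745]
step 2: x' = x̄ + K·y = [506370709/559657620, -80384813/279828810, 1684183/4055490]
step 2: P' = (I − K·H)·P̄ = [22323330427/279828810 -6127564064/139914405 30988294/2027745; -6127564064/139914405 3803595101/139914405 -18811651/2027745; 30988294/2027745 -18811651/2027745 2438863/675915]

step 0: x' = [-8, 253/54, -43/18], P' = [36 -18 6; -18 329/27 -35/9; 6 -35/9 5/3]
step 1: x' = [365226/60533, -401661/121066, 97941/121066], P' = [4671702/60533 -2562669/60533 892179/60533; -2562669/60533 1595930/60533 -543102/60533; 892179/60533 -543102/60533 211598/60533]
step 2: x' = [506370709/559657620, -80384813/279828810, 1684183/4055490], P' = [22323330427/279828810 -6127564064/139914405 30988294/2027745; -6127564064/139914405 3803595101/139914405 -18811651/2027745; 30988294/2027745 -18811651/2027745 2438863/675915]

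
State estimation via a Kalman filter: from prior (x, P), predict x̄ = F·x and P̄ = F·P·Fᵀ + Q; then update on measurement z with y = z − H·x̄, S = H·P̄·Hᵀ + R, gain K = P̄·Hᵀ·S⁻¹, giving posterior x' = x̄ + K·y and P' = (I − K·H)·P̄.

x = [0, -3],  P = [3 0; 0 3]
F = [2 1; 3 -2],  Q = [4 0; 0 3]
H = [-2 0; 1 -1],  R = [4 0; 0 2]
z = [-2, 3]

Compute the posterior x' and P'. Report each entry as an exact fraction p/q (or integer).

x̄ = F·x = [-3, 6]
P̄ = F·P·Fᵀ + Q = [19 12; 12 42]
y = z − H·x̄ = [-8, 12]
S = H·P̄·Hᵀ + R = [80 -14; -14 39]
K = P̄·Hᵀ·S⁻¹ = [-346/731 7/731; -339/731 -684/731]
x' = x̄ + K·y = [659/731, -1110/731]
P' = (I − K·H)·P̄ = [692/731 678/731; 678/731 2046/731]

x' = [659/731, -1110/731]
P' = [692/731 678/731; 678/731 2046/731]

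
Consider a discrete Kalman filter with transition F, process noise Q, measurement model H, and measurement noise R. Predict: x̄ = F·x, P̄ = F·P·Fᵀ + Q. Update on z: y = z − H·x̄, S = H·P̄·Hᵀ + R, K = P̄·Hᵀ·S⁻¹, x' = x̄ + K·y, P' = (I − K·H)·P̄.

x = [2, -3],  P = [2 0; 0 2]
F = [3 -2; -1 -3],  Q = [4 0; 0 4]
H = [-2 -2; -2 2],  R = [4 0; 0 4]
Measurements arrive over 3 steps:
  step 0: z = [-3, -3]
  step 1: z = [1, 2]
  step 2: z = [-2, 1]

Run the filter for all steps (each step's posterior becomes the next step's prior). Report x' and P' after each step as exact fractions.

step 0: x̄ = F·x = [12, 7]
step 0: P̄ = F·P·Fᵀ + Q = [30 6; 6 24]
step 0: y = z − H·x̄ = [35, 7]
step 0: S = H·P̄·Hᵀ + R = [268 24; 24 172]
step 0: K = P̄·Hᵀ·S⁻¹ = [-702/2845 -696/2845; -699/2845 693/2845]
step 0: x' = x̄ + K·y = [4698/2845, 301/2845]
step 0: P' = (I − K·H)·P̄ = [1398/2845 6/2845; 6/2845 1392/2845]
step 1: x̄ = F·x = [13492/2845, -5601/2845]
step 1: P̄ = F·P·Fᵀ + Q = [29458/2845 4116/2845; 4116/2845 25342/2845]
step 1: y = z − H·x̄ = [18627/2845, 43876/2845]
step 1: S = H·P̄·Hᵀ + R = [263508/2845 16464/2845; 16464/2845 197652/2845]
step 1: K = P̄·Hᵀ·S⁻¹ = [-4337/18067 -12815/54201; -12913/54201 4239/18067]
step 1: x' = x̄ + K·y = [-127/267, 8/89]
step 1: P' = (I − K·H)·P̄ = [25826/54201 28/7743; 28/7743 25630/54201]
step 2: x̄ = F·x = [-143/89, 55/267]
step 2: P̄ = F·P·Fᵀ + Q = [549406/54201 74930/54201; 74930/54201 474476/54201]
step 2: y = z − H·x̄ = [-1282/267, -701/267]
step 2: S = H·P̄·Hᵀ + R = [4911772/54201 299720/54201; 299720/54201 3712892/54201]
step 2: K = P̄·Hᵀ·S⁻¹ = [-105379804/439438369 -103806274/439438369; -104593039/439438369 103019509/439438369]
step 2: x' = x̄ + K·y = [72457103/439438369, 322249852/439438369]
step 2: P' = (I − K·H)·P̄ = [209186078/439438369 1573530/439438369; 1573530/439438369 207612548/439438369]

step 0: x' = [4698/2845, 301/2845], P' = [1398/2845 6/2845; 6/2845 1392/2845]
step 1: x' = [-127/267, 8/89], P' = [25826/54201 28/7743; 28/7743 25630/54201]
step 2: x' = [72457103/439438369, 322249852/439438369], P' = [209186078/439438369 1573530/439438369; 1573530/439438369 207612548/439438369]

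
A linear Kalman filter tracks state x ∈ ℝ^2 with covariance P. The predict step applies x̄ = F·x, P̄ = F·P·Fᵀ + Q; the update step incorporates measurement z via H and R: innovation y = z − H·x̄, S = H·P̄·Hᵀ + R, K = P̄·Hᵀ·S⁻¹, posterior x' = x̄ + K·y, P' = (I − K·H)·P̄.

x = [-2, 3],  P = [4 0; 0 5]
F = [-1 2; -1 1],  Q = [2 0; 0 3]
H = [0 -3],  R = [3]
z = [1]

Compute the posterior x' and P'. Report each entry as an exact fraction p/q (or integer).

x̄ = F·x = [8, 5]
P̄ = F·P·Fᵀ + Q = [26 14; 14 12]
y = z − H·x̄ = [16]
S = H·P̄·Hᵀ + R = [111]
K = P̄·Hᵀ·S⁻¹ = [-14/37; -12/37]
x' = x̄ + K·y = [72/37, -7/37]
P' = (I − K·H)·P̄ = [374/37 14/37; 14/37 12/37]

x' = [72/37, -7/37]
P' = [374/37 14/37; 14/37 12/37]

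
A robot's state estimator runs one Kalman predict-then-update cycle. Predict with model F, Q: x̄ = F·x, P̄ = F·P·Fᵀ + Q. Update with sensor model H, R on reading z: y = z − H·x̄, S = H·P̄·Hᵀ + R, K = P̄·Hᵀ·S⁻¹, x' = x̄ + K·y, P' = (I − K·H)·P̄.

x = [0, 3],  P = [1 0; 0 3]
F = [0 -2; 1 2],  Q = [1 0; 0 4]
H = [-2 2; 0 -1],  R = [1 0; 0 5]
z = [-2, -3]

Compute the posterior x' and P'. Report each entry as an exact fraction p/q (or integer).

x' = [578/705, -11/282]
P' = [841/705 148/141; 148/141 325/282]

x̄ = F·x = [-6, 6]
P̄ = F·P·Fᵀ + Q = [13 -12; -12 17]
y = z − H·x̄ = [-26, 3]
S = H·P̄·Hᵀ + R = [217 -58; -58 22]
K = P̄·Hᵀ·S⁻¹ = [-202/705 -148/705; 29/141 -65/282]
x' = x̄ + K·y = [578/705, -11/282]
P' = (I − K·H)·P̄ = [841/705 148/141; 148/141 325/282]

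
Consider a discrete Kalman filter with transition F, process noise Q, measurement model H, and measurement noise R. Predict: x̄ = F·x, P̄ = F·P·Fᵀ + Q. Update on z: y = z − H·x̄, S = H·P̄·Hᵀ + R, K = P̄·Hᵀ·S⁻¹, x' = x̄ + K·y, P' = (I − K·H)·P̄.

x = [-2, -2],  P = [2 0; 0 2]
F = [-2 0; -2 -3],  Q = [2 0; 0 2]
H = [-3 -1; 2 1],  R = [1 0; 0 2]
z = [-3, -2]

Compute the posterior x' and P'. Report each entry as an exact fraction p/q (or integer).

x̄ = F·x = [4, 10]
P̄ = F·P·Fᵀ + Q = [10 8; 8 28]
y = z − H·x̄ = [19, -20]
S = H·P̄·Hᵀ + R = [167 -128; -128 102]
K = P̄·Hᵀ·S⁻¹ = [-146/325 -94/325; 164/325 346/325]
x' = x̄ + K·y = [406/325, -554/325]
P' = (I − K·H)·P̄ = [334/325 -856/325; -856/325 2404/325]

x' = [406/325, -554/325]
P' = [334/325 -856/325; -856/325 2404/325]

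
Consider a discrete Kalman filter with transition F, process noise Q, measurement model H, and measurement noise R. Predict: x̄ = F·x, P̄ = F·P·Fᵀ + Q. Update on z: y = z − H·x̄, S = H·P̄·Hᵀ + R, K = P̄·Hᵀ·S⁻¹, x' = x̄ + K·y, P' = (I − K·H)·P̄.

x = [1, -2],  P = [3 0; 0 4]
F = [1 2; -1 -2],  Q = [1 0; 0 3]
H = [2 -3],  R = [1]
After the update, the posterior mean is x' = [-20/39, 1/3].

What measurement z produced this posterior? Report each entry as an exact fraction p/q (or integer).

x̄ = F·x = [-3, 3]
P̄ = F·P·Fᵀ + Q = [20 -19; -19 22]
S = H·P̄·Hᵀ + R = [507]
K = P̄·Hᵀ·S⁻¹ = [97/507; -8/39]
x' − x̄ = [97/39, -8/3] = K·y
y = (KᵀK)⁻¹·Kᵀ·(x' − x̄) = [13]
z = y + H·x̄ = [13] + [-15] = [-2]

z = [-2]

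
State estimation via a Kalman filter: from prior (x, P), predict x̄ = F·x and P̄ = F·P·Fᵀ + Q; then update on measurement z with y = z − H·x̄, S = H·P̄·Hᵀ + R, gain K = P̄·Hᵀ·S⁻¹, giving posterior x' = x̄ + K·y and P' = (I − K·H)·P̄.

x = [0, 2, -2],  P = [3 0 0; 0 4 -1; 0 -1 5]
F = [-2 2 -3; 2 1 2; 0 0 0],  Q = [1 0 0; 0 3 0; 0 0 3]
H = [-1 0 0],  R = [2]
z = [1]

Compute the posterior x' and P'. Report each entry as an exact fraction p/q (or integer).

x̄ = F·x = [10, -2, 0]
P̄ = F·P·Fᵀ + Q = [86 -35 0; -35 35 0; 0 0 3]
y = z − H·x̄ = [11]
S = H·P̄·Hᵀ + R = [88]
K = P̄·Hᵀ·S⁻¹ = [-43/44; 35/88; 0]
x' = x̄ + K·y = [-3/4, 19/8, 0]
P' = (I − K·H)·P̄ = [43/22 -35/44 0; -35/44 1855/88 0; 0 0 3]

x' = [-3/4, 19/8, 0]
P' = [43/22 -35/44 0; -35/44 1855/88 0; 0 0 3]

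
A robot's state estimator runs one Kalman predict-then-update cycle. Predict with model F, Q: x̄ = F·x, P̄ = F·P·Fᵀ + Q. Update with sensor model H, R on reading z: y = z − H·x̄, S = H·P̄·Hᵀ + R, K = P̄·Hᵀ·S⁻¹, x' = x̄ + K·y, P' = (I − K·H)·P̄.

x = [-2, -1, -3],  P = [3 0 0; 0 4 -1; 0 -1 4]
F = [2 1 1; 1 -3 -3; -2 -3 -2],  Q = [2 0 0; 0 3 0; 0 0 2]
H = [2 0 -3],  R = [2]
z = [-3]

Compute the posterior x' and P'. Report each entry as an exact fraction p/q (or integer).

x̄ = F·x = [-8, 10, 13]
P̄ = F·P·Fᵀ + Q = [20 -12 -27; -12 60 39; -27 39 54]
y = z − H·x̄ = [52]
S = H·P̄·Hᵀ + R = [892]
K = P̄·Hᵀ·S⁻¹ = [121/892; -141/892; -54/223]
x' = x̄ + K·y = [-211/223, 397/223, 91/223]
P' = (I − K·H)·P̄ = [3199/892 6357/892 513/223; 6357/892 33639/892 1083/223; 513/223 1083/223 378/223]

x' = [-211/223, 397/223, 91/223]
P' = [3199/892 6357/892 513/223; 6357/892 33639/892 1083/223; 513/223 1083/223 378/223]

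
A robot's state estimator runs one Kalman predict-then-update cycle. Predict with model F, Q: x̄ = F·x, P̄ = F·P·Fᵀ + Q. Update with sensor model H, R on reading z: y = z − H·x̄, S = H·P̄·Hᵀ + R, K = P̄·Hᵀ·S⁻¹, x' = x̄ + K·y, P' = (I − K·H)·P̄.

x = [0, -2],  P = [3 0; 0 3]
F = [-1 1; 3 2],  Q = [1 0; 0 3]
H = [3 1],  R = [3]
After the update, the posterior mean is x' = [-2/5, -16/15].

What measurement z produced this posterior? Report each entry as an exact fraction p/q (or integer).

x̄ = F·x = [-2, -4]
P̄ = F·P·Fᵀ + Q = [7 -3; -3 42]
S = H·P̄·Hᵀ + R = [90]
K = P̄·Hᵀ·S⁻¹ = [1/5; 11/30]
x' − x̄ = [8/5, 44/15] = K·y
y = (KᵀK)⁻¹·Kᵀ·(x' − x̄) = [8]
z = y + H·x̄ = [8] + [-10] = [-2]

z = [-2]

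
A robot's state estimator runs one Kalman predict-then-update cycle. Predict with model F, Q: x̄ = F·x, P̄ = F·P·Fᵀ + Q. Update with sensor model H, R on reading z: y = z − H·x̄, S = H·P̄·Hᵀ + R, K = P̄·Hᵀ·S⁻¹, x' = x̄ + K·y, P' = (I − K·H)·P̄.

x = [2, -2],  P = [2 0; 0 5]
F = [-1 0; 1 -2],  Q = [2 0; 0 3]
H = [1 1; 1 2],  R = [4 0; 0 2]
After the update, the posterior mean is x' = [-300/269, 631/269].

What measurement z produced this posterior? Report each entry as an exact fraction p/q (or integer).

x̄ = F·x = [-2, 6]
P̄ = F·P·Fᵀ + Q = [4 -2; -2 25]
S = H·P̄·Hᵀ + R = [29 48; 48 98]
K = P̄·Hᵀ·S⁻¹ = [98/269 -48/269; -25/269 144/269]
x' − x̄ = [238/269, -983/269] = K·y
y = (KᵀK)⁻¹·Kᵀ·(x' − x̄) = [-1, -7]
z = y + H·x̄ = [-1, -7] + [4, 10] = [3, 3]

z = [3, 3]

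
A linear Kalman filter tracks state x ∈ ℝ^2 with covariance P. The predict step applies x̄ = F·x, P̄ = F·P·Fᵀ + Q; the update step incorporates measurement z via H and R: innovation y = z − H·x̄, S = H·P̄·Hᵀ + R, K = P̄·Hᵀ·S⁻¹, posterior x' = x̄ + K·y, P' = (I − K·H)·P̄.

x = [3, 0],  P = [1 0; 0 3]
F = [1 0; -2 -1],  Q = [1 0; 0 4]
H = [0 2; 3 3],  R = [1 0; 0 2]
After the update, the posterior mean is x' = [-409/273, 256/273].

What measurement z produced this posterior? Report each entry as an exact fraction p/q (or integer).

z = [3, -3]

x̄ = F·x = [3, -6]
P̄ = F·P·Fᵀ + Q = [2 -2; -2 11]
S = H·P̄·Hᵀ + R = [45 54; 54 83]
K = P̄·Hᵀ·S⁻¹ = [-332/819 24/91; 368/819 3/91]
x' − x̄ = [-1228/273, 1894/273] = K·y
y = (KᵀK)⁻¹·Kᵀ·(x' − x̄) = [15, 6]
z = y + H·x̄ = [15, 6] + [-12, -9] = [3, -3]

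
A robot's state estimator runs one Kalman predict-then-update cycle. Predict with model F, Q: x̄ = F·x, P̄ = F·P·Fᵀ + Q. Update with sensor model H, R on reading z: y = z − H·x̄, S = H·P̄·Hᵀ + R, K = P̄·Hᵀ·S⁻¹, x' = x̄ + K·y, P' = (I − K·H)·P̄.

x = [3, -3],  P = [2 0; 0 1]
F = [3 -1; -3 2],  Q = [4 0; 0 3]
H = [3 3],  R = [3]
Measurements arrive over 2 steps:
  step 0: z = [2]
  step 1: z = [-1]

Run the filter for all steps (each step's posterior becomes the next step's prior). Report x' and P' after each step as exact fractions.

step 0: x' = [333/25, -64/5], P' = [548/25 -109/5; -109/5 22]
step 1: x' = [3463/200, -1779/100], P' = [257309/2200 -129697/1100; -129697/1100 65551/550]

step 0: x̄ = F·x = [12, -15]
step 0: P̄ = F·P·Fᵀ + Q = [23 -20; -20 25]
step 0: y = z − H·x̄ = [11]
step 0: S = H·P̄·Hᵀ + R = [75]
step 0: K = P̄·Hᵀ·S⁻¹ = [3/25; 1/5]
step 0: x' = x̄ + K·y = [333/25, -64/5]
step 0: P' = (I − K·H)·P̄ = [548/25 -109/5; -109/5 22]
step 1: x̄ = F·x = [1319/25, -1639/25]
step 1: P̄ = F·P·Fᵀ + Q = [8852/25 -10937/25; -10937/25 13747/25]
step 1: y = z − H·x̄ = [187/5]
step 1: S = H·P̄·Hᵀ + R = [264]
step 1: K = P̄·Hᵀ·S⁻¹ = [-417/440; 281/220]
step 1: x' = x̄ + K·y = [3463/200, -1779/100]
step 1: P' = (I − K·H)·P̄ = [257309/2200 -129697/1100; -129697/1100 65551/550]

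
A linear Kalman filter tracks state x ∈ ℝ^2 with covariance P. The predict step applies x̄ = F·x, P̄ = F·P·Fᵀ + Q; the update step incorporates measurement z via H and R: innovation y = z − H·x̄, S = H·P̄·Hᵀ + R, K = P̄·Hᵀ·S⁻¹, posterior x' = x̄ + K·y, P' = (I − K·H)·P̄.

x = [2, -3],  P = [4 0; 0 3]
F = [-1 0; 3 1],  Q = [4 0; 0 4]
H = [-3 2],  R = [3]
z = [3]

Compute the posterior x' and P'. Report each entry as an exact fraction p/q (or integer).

x' = [-350/391, 75/391]
P' = [824/391 1164/391; 1164/391 1929/391]

x̄ = F·x = [-2, 3]
P̄ = F·P·Fᵀ + Q = [8 -12; -12 43]
y = z − H·x̄ = [-9]
S = H·P̄·Hᵀ + R = [391]
K = P̄·Hᵀ·S⁻¹ = [-48/391; 122/391]
x' = x̄ + K·y = [-350/391, 75/391]
P' = (I − K·H)·P̄ = [824/391 1164/391; 1164/391 1929/391]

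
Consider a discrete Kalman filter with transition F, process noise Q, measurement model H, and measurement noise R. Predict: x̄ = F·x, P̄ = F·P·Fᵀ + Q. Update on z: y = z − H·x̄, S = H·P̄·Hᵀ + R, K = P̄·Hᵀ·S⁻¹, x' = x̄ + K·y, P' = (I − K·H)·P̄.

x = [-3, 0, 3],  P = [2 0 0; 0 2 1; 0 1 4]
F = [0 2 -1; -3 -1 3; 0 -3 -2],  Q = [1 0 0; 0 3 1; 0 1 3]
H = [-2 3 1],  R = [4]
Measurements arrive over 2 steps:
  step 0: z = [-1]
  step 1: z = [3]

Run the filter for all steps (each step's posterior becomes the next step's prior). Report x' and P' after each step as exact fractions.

step 0: x̄ = F·x = [-3, 18, -6]
step 0: P̄ = F·P·Fᵀ + Q = [9 -9 -5; -9 53 -24; -5 -24 49]
step 0: y = z − H·x̄ = [-55]
step 0: S = H·P̄·Hᵀ + R = [550]
step 0: K = P̄·Hᵀ·S⁻¹ = [-1/11; 153/550; -13/550]
step 0: x' = x̄ + K·y = [2, 27/10, -47/10]
step 0: P' = (I − K·H)·P̄ = [49/11 54/11 -68/11; 54/11 5741/550 -11211/550; -68/11 -11211/550 26781/550]
step 1: x̄ = F·x = [101/10, -114/5, 13/10]
step 1: P̄ = F·P·Fᵀ + Q = [8649/50 -8941/25 2757/50; -8941/25 207568/275 -30268/275; 2757/50 -30268/275 25911/550]
step 1: y = z − H·x̄ = [903/10]
step 1: S = H·P̄·Hᵀ + R = [6020791/550]
step 1: K = P̄·Hᵀ·S⁻¹ = [-107151/860113; 225468/860113; -216351/6020791]
step 1: x' = x̄ + K·y = [-988594/860113, 749184/860113, -1672781/860113]
step 1: P' = (I − K·H)·P̄ = [2656242/860113 -131083/860113 5277129/860113; -131083/860113 2205704/860113 -5977406/860113; 5277129/860113 -5977406/860113 198539928/6020791]

step 0: x' = [2, 27/10, -47/10], P' = [49/11 54/11 -68/11; 54/11 5741/550 -11211/550; -68/11 -11211/550 26781/550]
step 1: x' = [-988594/860113, 749184/860113, -1672781/860113], P' = [2656242/860113 -131083/860113 5277129/860113; -131083/860113 2205704/860113 -5977406/860113; 5277129/860113 -5977406/860113 198539928/6020791]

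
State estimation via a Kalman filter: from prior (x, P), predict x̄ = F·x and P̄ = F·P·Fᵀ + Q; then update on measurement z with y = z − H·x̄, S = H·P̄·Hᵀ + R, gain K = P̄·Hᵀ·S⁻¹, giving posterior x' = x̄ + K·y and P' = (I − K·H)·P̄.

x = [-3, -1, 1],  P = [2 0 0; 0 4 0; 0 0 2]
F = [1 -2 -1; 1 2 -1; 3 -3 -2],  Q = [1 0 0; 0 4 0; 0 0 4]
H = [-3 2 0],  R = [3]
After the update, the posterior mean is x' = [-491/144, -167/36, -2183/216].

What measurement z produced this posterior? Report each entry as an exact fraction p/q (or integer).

x̄ = F·x = [-2, -6, -8]
P̄ = F·P·Fᵀ + Q = [21 -12 34; -12 24 -14; 34 -14 66]
S = H·P̄·Hᵀ + R = [432]
K = P̄·Hᵀ·S⁻¹ = [-29/144; 7/36; -65/216]
x' − x̄ = [-203/144, 49/36, -455/216] = K·y
y = (KᵀK)⁻¹·Kᵀ·(x' − x̄) = [7]
z = y + H·x̄ = [7] + [-6] = [1]

z = [1]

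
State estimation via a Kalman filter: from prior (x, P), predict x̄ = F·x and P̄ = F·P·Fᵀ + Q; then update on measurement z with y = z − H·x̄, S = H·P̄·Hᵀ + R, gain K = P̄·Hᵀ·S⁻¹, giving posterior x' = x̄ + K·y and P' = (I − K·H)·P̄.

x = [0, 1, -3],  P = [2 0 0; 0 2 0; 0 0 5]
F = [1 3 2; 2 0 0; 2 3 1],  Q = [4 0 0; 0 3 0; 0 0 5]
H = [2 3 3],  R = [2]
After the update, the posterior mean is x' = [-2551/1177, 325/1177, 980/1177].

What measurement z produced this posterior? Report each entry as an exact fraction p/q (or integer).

x̄ = F·x = [-3, 0, 0]
P̄ = F·P·Fᵀ + Q = [44 4 32; 4 11 8; 32 8 36]
S = H·P̄·Hᵀ + R = [1177]
K = P̄·Hᵀ·S⁻¹ = [196/1177; 65/1177; 196/1177]
x' − x̄ = [980/1177, 325/1177, 980/1177] = K·y
y = (KᵀK)⁻¹·Kᵀ·(x' − x̄) = [5]
z = y + H·x̄ = [5] + [-6] = [-1]

z = [-1]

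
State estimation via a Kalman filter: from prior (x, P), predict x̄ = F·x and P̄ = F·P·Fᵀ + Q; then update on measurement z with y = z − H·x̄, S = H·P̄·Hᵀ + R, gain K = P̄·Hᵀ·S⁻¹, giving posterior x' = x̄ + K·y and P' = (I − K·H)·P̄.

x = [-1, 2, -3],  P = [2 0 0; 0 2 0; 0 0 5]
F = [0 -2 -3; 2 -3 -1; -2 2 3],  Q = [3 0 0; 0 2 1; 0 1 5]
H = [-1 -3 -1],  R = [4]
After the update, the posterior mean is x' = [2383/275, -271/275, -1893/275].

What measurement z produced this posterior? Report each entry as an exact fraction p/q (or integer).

z = [1]

x̄ = F·x = [5, -5, -3]
P̄ = F·P·Fᵀ + Q = [56 27 -53; 27 33 -34; -53 -34 66]
S = H·P̄·Hᵀ + R = [275]
K = P̄·Hᵀ·S⁻¹ = [-84/275; -92/275; 89/275]
x' − x̄ = [1008/275, 1104/275, -1068/275] = K·y
y = (KᵀK)⁻¹·Kᵀ·(x' − x̄) = [-12]
z = y + H·x̄ = [-12] + [13] = [1]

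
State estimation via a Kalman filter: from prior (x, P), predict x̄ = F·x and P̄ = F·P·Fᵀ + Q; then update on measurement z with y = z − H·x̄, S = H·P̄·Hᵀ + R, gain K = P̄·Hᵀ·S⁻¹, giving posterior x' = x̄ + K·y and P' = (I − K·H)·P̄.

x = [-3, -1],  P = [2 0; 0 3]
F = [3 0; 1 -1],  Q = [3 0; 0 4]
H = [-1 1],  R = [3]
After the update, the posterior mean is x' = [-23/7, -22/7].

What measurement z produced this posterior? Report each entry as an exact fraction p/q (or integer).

x̄ = F·x = [-9, -2]
P̄ = F·P·Fᵀ + Q = [21 6; 6 9]
S = H·P̄·Hᵀ + R = [21]
K = P̄·Hᵀ·S⁻¹ = [-5/7; 1/7]
x' − x̄ = [40/7, -8/7] = K·y
y = (KᵀK)⁻¹·Kᵀ·(x' − x̄) = [-8]
z = y + H·x̄ = [-8] + [7] = [-1]

z = [-1]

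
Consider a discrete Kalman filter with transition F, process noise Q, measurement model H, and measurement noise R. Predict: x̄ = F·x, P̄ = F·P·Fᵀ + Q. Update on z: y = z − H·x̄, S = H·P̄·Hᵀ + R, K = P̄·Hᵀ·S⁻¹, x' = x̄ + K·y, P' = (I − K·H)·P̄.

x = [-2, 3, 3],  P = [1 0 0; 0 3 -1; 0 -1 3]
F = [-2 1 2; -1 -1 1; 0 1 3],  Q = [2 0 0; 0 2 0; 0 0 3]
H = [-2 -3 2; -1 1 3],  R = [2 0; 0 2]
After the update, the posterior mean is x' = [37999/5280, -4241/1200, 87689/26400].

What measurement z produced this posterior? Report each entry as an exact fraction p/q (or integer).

x̄ = F·x = [13, 2, 12]
P̄ = F·P·Fᵀ + Q = [17 6 16; 6 11 8; 16 8 27]
S = H·P̄·Hᵀ + R = [125 -15; -15 213]
K = P̄·Hᵀ·S⁻¹ = [-247/1760 173/1056; -87/400 29/240; 223/8800 1819/5280]
x' − x̄ = [-30641/5280, -6641/1200, -229111/26400] = K·y
y = (KᵀK)⁻¹·Kᵀ·(x' − x̄) = [11, -26]
z = y + H·x̄ = [11, -26] + [-8, 25] = [3, -1]

z = [3, -1]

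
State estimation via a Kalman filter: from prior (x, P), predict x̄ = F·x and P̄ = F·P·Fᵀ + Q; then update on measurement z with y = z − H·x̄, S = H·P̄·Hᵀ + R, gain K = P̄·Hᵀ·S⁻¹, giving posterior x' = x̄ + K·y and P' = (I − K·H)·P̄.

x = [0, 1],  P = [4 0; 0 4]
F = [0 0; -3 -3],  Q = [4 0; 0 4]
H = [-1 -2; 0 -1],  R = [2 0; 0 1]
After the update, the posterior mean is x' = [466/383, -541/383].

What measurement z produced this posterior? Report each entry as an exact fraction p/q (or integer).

x̄ = F·x = [0, -3]
P̄ = F·P·Fᵀ + Q = [4 0; 0 76]
S = H·P̄·Hᵀ + R = [310 152; 152 77]
K = P̄·Hᵀ·S⁻¹ = [-154/383 304/383; -76/383 -228/383]
x' − x̄ = [466/383, 608/383] = K·y
y = (KᵀK)⁻¹·Kᵀ·(x' − x̄) = [-5, -1]
z = y + H·x̄ = [-5, -1] + [6, 3] = [1, 2]

z = [1, 2]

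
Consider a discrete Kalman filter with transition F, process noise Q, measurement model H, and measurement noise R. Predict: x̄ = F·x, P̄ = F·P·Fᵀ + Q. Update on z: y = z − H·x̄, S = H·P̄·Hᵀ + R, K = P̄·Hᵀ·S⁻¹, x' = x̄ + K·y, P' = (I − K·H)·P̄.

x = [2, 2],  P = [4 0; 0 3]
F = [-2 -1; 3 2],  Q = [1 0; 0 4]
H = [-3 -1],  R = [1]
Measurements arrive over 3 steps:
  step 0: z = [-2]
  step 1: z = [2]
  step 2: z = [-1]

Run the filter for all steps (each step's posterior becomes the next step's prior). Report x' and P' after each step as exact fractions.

step 0: x' = [-18/53, 150/53], P' = [160/53 -450/53; -450/53 1312/53]
step 1: x' = [-871/397, 1824/397], P' = [2453/794 -3589/397; -3589/397 10866/397]
step 2: x' = [-5354/11857, 28703/11857], P' = [43247/11857 -126799/11857; -126799/11857 382634/11857]

step 0: x̄ = F·x = [-6, 10]
step 0: P̄ = F·P·Fᵀ + Q = [20 -30; -30 52]
step 0: y = z − H·x̄ = [-10]
step 0: S = H·P̄·Hᵀ + R = [53]
step 0: K = P̄·Hᵀ·S⁻¹ = [-30/53; 38/53]
step 0: x' = x̄ + K·y = [-18/53, 150/53]
step 0: P' = (I − K·H)·P̄ = [160/53 -450/53; -450/53 1312/53]
step 1: x̄ = F·x = [-114/53, 246/53]
step 1: P̄ = F·P·Fᵀ + Q = [205/53 -434/53; -434/53 1500/53]
step 1: y = z − H·x̄ = [10/53]
step 1: S = H·P̄·Hᵀ + R = [794/53]
step 1: K = P̄·Hᵀ·S⁻¹ = [-181/794; -99/397]
step 1: x' = x̄ + K·y = [-871/397, 1824/397]
step 1: P' = (I − K·H)·P̄ = [2453/794 -3589/397; -3589/397 10866/397]
step 2: x̄ = F·x = [-82/397, 1035/397]
step 2: P̄ = F·P·Fᵀ + Q = [1813/397 -3968/397; -3968/397 26045/794]
step 2: y = z − H·x̄ = [392/397]
step 2: S = H·P̄·Hᵀ + R = [11857/794]
step 2: K = P̄·Hᵀ·S⁻¹ = [-2942/11857; -2237/11857]
step 2: x' = x̄ + K·y = [-5354/11857, 28703/11857]
step 2: P' = (I − K·H)·P̄ = [43247/11857 -126799/11857; -126799/11857 382634/11857]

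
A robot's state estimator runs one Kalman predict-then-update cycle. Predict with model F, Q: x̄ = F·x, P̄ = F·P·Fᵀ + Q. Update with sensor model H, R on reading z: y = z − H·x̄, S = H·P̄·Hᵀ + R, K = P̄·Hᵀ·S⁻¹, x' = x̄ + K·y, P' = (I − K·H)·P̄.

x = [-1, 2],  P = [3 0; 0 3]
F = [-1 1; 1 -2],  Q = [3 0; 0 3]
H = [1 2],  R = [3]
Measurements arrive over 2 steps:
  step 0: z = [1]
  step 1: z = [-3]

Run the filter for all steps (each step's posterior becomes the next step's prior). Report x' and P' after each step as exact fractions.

step 0: x̄ = F·x = [3, -5]
step 0: P̄ = F·P·Fᵀ + Q = [9 -9; -9 18]
step 0: y = z − H·x̄ = [8]
step 0: S = H·P̄·Hᵀ + R = [48]
step 0: K = P̄·Hᵀ·S⁻¹ = [-3/16; 9/16]
step 0: x' = x̄ + K·y = [3/2, -1/2]
step 0: P' = (I − K·H)·P̄ = [117/16 -63/16; -63/16 45/16]
step 1: x̄ = F·x = [-2, 5/2]
step 1: P̄ = F·P·Fᵀ + Q = [21 -99/4; -99/4 597/16]
step 1: y = z − H·x̄ = [-6]
step 1: S = H·P̄·Hᵀ + R = [297/4]
step 1: K = P̄·Hᵀ·S⁻¹ = [-38/99; 133/198]
step 1: x' = x̄ + K·y = [10/33, -101/66]
step 1: P' = (I − K·H)·P̄ = [332/33 -185/33; -185/33 503/132]

step 0: x' = [3/2, -1/2], P' = [117/16 -63/16; -63/16 45/16]
step 1: x' = [10/33, -101/66], P' = [332/33 -185/33; -185/33 503/132]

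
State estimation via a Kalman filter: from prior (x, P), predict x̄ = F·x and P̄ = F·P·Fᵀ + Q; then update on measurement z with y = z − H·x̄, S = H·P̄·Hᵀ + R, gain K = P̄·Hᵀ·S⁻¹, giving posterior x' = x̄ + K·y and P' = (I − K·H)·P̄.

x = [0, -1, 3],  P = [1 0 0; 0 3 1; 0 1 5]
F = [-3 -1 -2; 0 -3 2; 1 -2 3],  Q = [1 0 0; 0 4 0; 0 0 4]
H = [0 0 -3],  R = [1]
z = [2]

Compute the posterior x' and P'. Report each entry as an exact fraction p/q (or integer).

x' = [475/451, 384/451, -289/451]
P' = [10603/451 5033/451 -26/451; 5033/451 6564/451 35/451; -26/451 35/451 50/451]

x̄ = F·x = [-5, 9, 11]
P̄ = F·P·Fᵀ + Q = [37 -7 -26; -7 39 35; -26 35 50]
y = z − H·x̄ = [35]
S = H·P̄·Hᵀ + R = [451]
K = P̄·Hᵀ·S⁻¹ = [78/451; -105/451; -150/451]
x' = x̄ + K·y = [475/451, 384/451, -289/451]
P' = (I − K·H)·P̄ = [10603/451 5033/451 -26/451; 5033/451 6564/451 35/451; -26/451 35/451 50/451]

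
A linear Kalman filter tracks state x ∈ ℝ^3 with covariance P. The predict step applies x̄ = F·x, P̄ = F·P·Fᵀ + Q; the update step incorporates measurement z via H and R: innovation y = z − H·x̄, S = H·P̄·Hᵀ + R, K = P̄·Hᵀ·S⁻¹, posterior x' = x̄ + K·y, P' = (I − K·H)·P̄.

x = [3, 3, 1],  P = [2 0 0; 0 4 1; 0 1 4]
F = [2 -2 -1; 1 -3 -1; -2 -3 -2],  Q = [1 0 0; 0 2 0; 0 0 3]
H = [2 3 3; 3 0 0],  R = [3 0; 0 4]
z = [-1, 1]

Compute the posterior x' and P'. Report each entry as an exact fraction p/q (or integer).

x' = [23525/39043, 60059/234258, -125489/117129]
P' = [16476/39043 6184/39043 -16988/39043; 6184/39043 550661/234258 -276818/117129; -16988/39043 -276818/117129 338446/117129]

x̄ = F·x = [-1, -7, -17]
P̄ = F·P·Fᵀ + Q = [33 37 31; 37 50 49; 31 49 75]
y = z − H·x̄ = [73, 4]
S = H·P̄·Hᵀ + R = [2958 810; 810 301]
K = P̄·Hᵀ·S⁻¹ = [180/39043 12357/39043; 21761/234258 4638/39043; 27652/117129 -12741/39043]
x' = x̄ + K·y = [23525/39043, 60059/234258, -125489/117129]
P' = (I − K·H)·P̄ = [16476/39043 6184/39043 -16988/39043; 6184/39043 550661/234258 -276818/117129; -16988/39043 -276818/117129 338446/117129]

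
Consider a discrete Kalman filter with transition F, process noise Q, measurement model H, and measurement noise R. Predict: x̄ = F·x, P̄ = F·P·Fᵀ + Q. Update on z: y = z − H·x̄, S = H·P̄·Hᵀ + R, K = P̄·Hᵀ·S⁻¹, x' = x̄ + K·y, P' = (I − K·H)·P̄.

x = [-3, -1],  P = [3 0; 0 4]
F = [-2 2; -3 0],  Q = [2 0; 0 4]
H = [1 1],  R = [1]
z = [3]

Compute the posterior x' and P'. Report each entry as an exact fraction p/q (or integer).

x̄ = F·x = [4, 9]
P̄ = F·P·Fᵀ + Q = [30 18; 18 31]
y = z − H·x̄ = [-10]
S = H·P̄·Hᵀ + R = [98]
K = P̄·Hᵀ·S⁻¹ = [24/49; 1/2]
x' = x̄ + K·y = [-44/49, 4]
P' = (I − K·H)·P̄ = [318/49 -6; -6 13/2]

x' = [-44/49, 4]
P' = [318/49 -6; -6 13/2]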